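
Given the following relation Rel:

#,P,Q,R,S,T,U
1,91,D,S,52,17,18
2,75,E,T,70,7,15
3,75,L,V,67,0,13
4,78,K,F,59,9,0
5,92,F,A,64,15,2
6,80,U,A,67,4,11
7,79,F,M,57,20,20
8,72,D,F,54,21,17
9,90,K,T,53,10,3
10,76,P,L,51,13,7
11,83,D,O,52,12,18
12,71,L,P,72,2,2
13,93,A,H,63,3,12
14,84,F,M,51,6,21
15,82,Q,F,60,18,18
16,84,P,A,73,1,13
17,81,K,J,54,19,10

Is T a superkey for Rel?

All 17 rows have distinct T values, so T → (all attributes) holds and T is a superkey.

Yes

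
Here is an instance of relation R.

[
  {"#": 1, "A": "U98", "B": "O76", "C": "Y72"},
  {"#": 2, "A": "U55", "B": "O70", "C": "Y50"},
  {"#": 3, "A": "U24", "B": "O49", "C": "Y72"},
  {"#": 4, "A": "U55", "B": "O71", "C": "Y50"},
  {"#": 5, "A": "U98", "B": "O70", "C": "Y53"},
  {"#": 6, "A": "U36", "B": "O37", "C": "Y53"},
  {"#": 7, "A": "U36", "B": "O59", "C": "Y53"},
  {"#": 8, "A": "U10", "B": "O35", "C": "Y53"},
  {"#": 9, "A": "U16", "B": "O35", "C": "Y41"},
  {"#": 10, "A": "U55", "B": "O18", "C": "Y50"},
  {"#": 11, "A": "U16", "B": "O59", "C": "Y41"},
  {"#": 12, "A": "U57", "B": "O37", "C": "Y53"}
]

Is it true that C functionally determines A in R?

C=Y72: rows 1, 3 → A takes values {U98, U24} — violation
C=Y50: rows 2, 4, 10 → A = U55, U55, U55 ✓
C=Y53: rows 5, 6, 7, 8, 12 → A takes values {U98, U36, U10, U57} — violation
C=Y41: rows 9, 11 → A = U16, U16 ✓
Two rows agree on C but differ on A, so C -> A does not hold.

No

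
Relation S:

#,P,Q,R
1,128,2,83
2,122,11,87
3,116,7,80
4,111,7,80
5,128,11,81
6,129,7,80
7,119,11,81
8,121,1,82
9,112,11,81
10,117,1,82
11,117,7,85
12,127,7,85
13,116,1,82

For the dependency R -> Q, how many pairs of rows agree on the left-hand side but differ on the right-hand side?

R=80: all 3 rows agree on Q — 0 pairs.
R=81: all 3 rows agree on Q — 0 pairs.
R=82: all 3 rows agree on Q — 0 pairs.
R=85: all 2 rows agree on Q — 0 pairs.

0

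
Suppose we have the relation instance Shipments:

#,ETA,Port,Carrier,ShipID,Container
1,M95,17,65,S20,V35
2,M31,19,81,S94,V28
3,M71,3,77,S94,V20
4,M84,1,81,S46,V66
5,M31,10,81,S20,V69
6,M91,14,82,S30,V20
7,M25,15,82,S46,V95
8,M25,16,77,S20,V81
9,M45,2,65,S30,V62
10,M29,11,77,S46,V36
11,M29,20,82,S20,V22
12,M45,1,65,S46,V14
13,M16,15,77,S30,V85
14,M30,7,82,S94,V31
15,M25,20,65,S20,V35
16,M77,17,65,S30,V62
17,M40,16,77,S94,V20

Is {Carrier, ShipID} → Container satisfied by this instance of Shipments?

Yes

(Carrier=65, ShipID=S20): rows 1, 15 → Container = V35, V35 ✓
(Carrier=81, ShipID=S94): row 2 → Container = V28 ✓
(Carrier=77, ShipID=S94): rows 3, 17 → Container = V20, V20 ✓
(Carrier=81, ShipID=S46): row 4 → Container = V66 ✓
(Carrier=81, ShipID=S20): row 5 → Container = V69 ✓
(Carrier=82, ShipID=S30): row 6 → Container = V20 ✓
(Carrier=82, ShipID=S46): row 7 → Container = V95 ✓
(Carrier=77, ShipID=S20): row 8 → Container = V81 ✓
(Carrier=65, ShipID=S30): rows 9, 16 → Container = V62, V62 ✓
(Carrier=77, ShipID=S46): row 10 → Container = V36 ✓
(Carrier=82, ShipID=S20): row 11 → Container = V22 ✓
(Carrier=65, ShipID=S46): row 12 → Container = V14 ✓
(Carrier=77, ShipID=S30): row 13 → Container = V85 ✓
(Carrier=82, ShipID=S94): row 14 → Container = V31 ✓
Every {Carrier, ShipID} value is associated with a single Container value, so {Carrier, ShipID} → Container holds.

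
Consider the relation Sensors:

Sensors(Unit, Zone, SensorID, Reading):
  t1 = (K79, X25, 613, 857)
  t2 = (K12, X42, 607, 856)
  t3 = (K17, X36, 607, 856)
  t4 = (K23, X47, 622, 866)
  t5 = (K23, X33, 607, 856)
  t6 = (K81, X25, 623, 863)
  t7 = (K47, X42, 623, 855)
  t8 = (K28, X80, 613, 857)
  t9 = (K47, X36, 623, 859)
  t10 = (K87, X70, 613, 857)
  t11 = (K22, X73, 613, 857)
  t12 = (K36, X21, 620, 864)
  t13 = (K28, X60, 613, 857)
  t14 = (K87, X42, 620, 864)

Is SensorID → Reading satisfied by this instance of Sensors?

SensorID=613: rows 1, 8, 10, 11, 13 → Reading = 857, 857, 857, 857, 857 ✓
SensorID=607: rows 2, 3, 5 → Reading = 856, 856, 856 ✓
SensorID=622: row 4 → Reading = 866 ✓
SensorID=623: rows 6, 7, 9 → Reading takes values {863, 855, 859} — violation
SensorID=620: rows 12, 14 → Reading = 864, 864 ✓
Two rows agree on SensorID but differ on Reading, so SensorID → Reading does not hold.

No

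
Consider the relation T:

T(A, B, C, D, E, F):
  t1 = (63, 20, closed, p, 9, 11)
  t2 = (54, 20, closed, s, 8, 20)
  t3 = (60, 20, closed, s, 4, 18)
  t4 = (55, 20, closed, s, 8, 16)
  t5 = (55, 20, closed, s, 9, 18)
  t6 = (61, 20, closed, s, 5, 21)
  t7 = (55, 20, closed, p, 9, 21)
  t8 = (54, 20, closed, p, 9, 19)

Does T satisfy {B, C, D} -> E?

No

(B=20, C=closed, D=p): rows 1, 7, 8 → E = 9, 9, 9 ✓
(B=20, C=closed, D=s): rows 2, 3, 4, 5, 6 → E takes values {8, 4, 9, 5} — violation
Two rows agree on {B, C, D} but differ on E, so {B, C, D} -> E does not hold.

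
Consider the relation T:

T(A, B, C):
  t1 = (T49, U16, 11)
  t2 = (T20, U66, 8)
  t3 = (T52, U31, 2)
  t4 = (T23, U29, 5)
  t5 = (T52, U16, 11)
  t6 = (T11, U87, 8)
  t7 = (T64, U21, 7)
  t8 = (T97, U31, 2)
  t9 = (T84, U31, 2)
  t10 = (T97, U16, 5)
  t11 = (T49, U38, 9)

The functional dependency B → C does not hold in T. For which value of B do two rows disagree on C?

B=U16: rows 1, 5, 10 → C takes values {11, 5} — violation
B=U66: row 2 → C = 8 ✓
B=U31: rows 3, 8, 9 → C = 2, 2, 2 ✓
B=U29: row 4 → C = 5 ✓
B=U87: row 6 → C = 8 ✓
B=U21: row 7 → C = 7 ✓
B=U38: row 11 → C = 9 ✓
The only B value with inconsistent C is B=U16.

U16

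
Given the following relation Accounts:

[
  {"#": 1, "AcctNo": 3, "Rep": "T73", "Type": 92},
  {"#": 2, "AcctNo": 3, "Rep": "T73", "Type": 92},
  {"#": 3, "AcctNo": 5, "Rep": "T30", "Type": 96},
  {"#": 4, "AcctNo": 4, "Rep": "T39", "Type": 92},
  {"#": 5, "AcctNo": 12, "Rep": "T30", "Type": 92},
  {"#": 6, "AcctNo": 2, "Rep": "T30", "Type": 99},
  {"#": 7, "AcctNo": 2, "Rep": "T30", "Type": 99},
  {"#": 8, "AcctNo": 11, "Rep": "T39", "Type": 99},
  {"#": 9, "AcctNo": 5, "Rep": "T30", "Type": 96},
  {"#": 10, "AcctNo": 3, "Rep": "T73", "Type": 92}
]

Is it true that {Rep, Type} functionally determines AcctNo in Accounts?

(Rep=T73, Type=92): rows 1, 2, 10 → AcctNo = 3, 3, 3 ✓
(Rep=T30, Type=96): rows 3, 9 → AcctNo = 5, 5 ✓
(Rep=T39, Type=92): row 4 → AcctNo = 4 ✓
(Rep=T30, Type=92): row 5 → AcctNo = 12 ✓
(Rep=T30, Type=99): rows 6, 7 → AcctNo = 2, 2 ✓
(Rep=T39, Type=99): row 8 → AcctNo = 11 ✓
Every {Rep, Type} value is associated with a single AcctNo value, so {Rep, Type} -> AcctNo holds.

Yes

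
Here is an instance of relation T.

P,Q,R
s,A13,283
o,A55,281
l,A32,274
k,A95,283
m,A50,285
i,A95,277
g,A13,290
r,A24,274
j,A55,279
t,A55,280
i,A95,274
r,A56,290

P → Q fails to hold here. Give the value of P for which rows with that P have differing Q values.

r

P=s: 1 row → Q = A13 ✓
P=o: 1 row → Q = A55 ✓
P=l: 1 row → Q = A32 ✓
P=k: 1 row → Q = A95 ✓
P=m: 1 row → Q = A50 ✓
P=i: 2 rows → Q = A95, A95 ✓
P=g: 1 row → Q = A13 ✓
P=r: 2 rows → Q takes values {A24, A56} — violation
P=j: 1 row → Q = A55 ✓
P=t: 1 row → Q = A55 ✓
The only P value with inconsistent Q is P=r.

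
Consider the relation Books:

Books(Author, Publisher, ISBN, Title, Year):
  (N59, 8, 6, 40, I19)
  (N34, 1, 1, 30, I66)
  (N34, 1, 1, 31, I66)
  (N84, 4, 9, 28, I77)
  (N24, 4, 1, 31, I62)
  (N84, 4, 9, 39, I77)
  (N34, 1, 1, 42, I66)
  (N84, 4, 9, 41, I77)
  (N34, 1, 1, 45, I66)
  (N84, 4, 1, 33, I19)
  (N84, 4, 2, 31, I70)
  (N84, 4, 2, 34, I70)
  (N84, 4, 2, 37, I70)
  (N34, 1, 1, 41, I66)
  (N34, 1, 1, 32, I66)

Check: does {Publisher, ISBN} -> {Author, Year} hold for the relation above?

(Publisher=8, ISBN=6): 1 row → {Author,Year} = (N59, I19) ✓
(Publisher=1, ISBN=1): 6 rows → {Author,Year} = (N34, I66), (N34, I66), (N34, I66), (N34, I66), (N34, I66), (N34, I66) ✓
(Publisher=4, ISBN=9): 3 rows → {Author,Year} = (N84, I77), (N84, I77), (N84, I77) ✓
(Publisher=4, ISBN=1): 2 rows → {Author,Year} takes values {(N24, I62), (N84, I19)} — violation
(Publisher=4, ISBN=2): 3 rows → {Author,Year} = (N84, I70), (N84, I70), (N84, I70) ✓
Two rows agree on {Publisher, ISBN} but differ on {Author, Year}, so {Publisher, ISBN} -> {Author, Year} does not hold.

No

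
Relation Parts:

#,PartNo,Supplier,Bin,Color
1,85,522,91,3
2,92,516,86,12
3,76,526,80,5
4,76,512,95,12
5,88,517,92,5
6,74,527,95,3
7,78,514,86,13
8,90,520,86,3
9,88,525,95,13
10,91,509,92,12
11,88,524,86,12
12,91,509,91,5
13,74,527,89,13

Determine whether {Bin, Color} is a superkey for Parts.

No

Rows 2 and 11 have the same {Bin, Color} value (Bin=86, Color=12) but are distinct tuples, so {Bin, Color} does not determine every attribute — not a superkey.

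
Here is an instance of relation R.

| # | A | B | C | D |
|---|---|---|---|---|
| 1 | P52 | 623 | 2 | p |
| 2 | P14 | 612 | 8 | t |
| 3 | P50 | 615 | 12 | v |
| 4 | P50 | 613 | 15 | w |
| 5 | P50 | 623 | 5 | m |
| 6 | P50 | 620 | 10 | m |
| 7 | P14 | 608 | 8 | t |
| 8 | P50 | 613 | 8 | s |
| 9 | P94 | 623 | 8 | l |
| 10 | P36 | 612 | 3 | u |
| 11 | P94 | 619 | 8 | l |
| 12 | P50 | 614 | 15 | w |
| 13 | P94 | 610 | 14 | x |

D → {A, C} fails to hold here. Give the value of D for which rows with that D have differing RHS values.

m

D=p: row 1 → {A,C} = (P52, 2) ✓
D=t: rows 2, 7 → {A,C} = (P14, 8), (P14, 8) ✓
D=v: row 3 → {A,C} = (P50, 12) ✓
D=w: rows 4, 12 → {A,C} = (P50, 15), (P50, 15) ✓
D=m: rows 5, 6 → {A,C} takes values {(P50, 5), (P50, 10)} — violation
D=s: row 8 → {A,C} = (P50, 8) ✓
D=l: rows 9, 11 → {A,C} = (P94, 8), (P94, 8) ✓
D=u: row 10 → {A,C} = (P36, 3) ✓
D=x: row 13 → {A,C} = (P94, 14) ✓
The only D value with inconsistent RHS is D=m.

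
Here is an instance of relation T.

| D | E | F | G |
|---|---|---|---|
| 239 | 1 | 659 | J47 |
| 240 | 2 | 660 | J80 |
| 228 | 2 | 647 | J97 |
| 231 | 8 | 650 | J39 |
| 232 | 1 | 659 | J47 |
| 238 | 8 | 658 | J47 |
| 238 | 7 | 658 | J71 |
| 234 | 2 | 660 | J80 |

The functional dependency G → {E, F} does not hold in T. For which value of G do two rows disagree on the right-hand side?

G=J47: 3 rows → {E,F} takes values {(1, 659), (8, 658)} — violation
G=J80: 2 rows → {E,F} = (2, 660), (2, 660) ✓
G=J97: 1 row → {E,F} = (2, 647) ✓
G=J39: 1 row → {E,F} = (8, 650) ✓
G=J71: 1 row → {E,F} = (7, 658) ✓
The only G value with inconsistent RHS is G=J47.

J47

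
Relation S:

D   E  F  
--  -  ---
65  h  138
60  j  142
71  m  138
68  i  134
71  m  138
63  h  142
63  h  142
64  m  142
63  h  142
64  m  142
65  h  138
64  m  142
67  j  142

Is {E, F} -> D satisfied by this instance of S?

No

(E=h, F=138): 2 rows → D = 65, 65 ✓
(E=j, F=142): 2 rows → D takes values {60, 67} — violation
(E=m, F=138): 2 rows → D = 71, 71 ✓
(E=i, F=134): 1 row → D = 68 ✓
(E=h, F=142): 3 rows → D = 63, 63, 63 ✓
(E=m, F=142): 3 rows → D = 64, 64, 64 ✓
Two rows agree on {E, F} but differ on D, so {E, F} -> D does not hold.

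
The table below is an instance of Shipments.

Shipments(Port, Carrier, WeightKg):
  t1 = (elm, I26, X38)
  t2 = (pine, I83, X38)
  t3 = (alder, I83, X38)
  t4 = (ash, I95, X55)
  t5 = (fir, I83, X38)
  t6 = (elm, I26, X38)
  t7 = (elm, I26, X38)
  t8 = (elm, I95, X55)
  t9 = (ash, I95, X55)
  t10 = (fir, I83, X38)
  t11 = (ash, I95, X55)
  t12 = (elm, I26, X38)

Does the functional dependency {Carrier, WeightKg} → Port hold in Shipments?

No

(Carrier=I26, WeightKg=X38): rows 1, 6, 7, 12 → Port = elm, elm, elm, elm ✓
(Carrier=I83, WeightKg=X38): rows 2, 3, 5, 10 → Port takes values {pine, alder, fir} — violation
(Carrier=I95, WeightKg=X55): rows 4, 8, 9, 11 → Port takes values {ash, elm} — violation
Two rows agree on {Carrier, WeightKg} but differ on Port, so {Carrier, WeightKg} → Port does not hold.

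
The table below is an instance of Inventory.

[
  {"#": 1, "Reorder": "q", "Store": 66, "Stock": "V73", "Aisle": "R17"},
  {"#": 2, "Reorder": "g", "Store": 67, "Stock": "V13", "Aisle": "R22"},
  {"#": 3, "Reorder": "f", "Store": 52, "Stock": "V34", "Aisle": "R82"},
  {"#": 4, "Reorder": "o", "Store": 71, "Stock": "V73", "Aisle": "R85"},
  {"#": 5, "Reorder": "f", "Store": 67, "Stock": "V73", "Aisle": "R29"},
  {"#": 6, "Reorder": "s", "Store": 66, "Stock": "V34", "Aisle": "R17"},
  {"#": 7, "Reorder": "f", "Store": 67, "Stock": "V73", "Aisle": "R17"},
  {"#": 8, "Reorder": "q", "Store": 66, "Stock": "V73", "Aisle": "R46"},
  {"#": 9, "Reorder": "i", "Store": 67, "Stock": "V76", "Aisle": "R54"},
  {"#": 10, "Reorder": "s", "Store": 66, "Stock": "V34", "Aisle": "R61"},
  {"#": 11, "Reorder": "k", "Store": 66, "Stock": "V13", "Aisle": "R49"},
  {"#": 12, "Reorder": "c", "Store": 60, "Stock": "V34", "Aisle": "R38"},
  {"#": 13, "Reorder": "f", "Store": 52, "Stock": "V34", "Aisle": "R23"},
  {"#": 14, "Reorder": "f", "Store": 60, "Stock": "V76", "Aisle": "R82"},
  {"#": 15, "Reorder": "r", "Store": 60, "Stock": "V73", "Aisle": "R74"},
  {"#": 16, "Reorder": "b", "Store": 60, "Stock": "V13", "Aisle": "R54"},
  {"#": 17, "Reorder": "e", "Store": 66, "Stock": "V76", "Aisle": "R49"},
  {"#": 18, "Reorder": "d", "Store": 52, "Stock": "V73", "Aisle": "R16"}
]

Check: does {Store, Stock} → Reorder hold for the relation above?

(Store=66, Stock=V73): rows 1, 8 → Reorder = q, q ✓
(Store=67, Stock=V13): row 2 → Reorder = g ✓
(Store=52, Stock=V34): rows 3, 13 → Reorder = f, f ✓
(Store=71, Stock=V73): row 4 → Reorder = o ✓
(Store=67, Stock=V73): rows 5, 7 → Reorder = f, f ✓
(Store=66, Stock=V34): rows 6, 10 → Reorder = s, s ✓
(Store=67, Stock=V76): row 9 → Reorder = i ✓
(Store=66, Stock=V13): row 11 → Reorder = k ✓
(Store=60, Stock=V34): row 12 → Reorder = c ✓
(Store=60, Stock=V76): row 14 → Reorder = f ✓
(Store=60, Stock=V73): row 15 → Reorder = r ✓
(Store=60, Stock=V13): row 16 → Reorder = b ✓
(Store=66, Stock=V76): row 17 → Reorder = e ✓
(Store=52, Stock=V73): row 18 → Reorder = d ✓
Every {Store, Stock} value is associated with a single Reorder value, so {Store, Stock} → Reorder holds.

Yes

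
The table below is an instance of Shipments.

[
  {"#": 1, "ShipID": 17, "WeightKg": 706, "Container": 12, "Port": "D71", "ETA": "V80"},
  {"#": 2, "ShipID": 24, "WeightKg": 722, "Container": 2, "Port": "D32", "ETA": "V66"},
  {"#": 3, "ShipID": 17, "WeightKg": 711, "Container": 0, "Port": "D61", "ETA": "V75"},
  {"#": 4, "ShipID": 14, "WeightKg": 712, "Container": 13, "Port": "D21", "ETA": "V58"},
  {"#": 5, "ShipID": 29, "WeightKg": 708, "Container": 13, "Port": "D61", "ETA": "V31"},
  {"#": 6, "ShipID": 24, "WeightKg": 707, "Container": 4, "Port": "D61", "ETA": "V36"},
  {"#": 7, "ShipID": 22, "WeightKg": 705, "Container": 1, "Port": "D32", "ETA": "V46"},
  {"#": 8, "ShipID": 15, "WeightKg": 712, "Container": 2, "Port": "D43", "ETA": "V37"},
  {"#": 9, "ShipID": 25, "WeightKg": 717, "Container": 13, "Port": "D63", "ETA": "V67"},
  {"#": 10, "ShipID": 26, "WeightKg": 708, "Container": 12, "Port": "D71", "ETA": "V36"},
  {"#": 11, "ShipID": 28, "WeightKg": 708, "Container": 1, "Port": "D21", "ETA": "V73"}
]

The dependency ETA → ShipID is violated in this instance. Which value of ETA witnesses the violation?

ETA=V80: row 1 → ShipID = 17 ✓
ETA=V66: row 2 → ShipID = 24 ✓
ETA=V75: row 3 → ShipID = 17 ✓
ETA=V58: row 4 → ShipID = 14 ✓
ETA=V31: row 5 → ShipID = 29 ✓
ETA=V36: rows 6, 10 → ShipID takes values {24, 26} — violation
ETA=V46: row 7 → ShipID = 22 ✓
ETA=V37: row 8 → ShipID = 15 ✓
ETA=V67: row 9 → ShipID = 25 ✓
ETA=V73: row 11 → ShipID = 28 ✓
The only ETA value with inconsistent ShipID is ETA=V36.

V36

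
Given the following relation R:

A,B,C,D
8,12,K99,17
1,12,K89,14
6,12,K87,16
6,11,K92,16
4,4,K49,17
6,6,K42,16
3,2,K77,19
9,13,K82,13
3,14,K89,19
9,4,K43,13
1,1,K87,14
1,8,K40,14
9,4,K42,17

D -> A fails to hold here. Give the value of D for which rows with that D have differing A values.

17

D=17: 3 rows → A takes values {8, 4, 9} — violation
D=14: 3 rows → A = 1, 1, 1 ✓
D=16: 3 rows → A = 6, 6, 6 ✓
D=19: 2 rows → A = 3, 3 ✓
D=13: 2 rows → A = 9, 9 ✓
The only D value with inconsistent A is D=17.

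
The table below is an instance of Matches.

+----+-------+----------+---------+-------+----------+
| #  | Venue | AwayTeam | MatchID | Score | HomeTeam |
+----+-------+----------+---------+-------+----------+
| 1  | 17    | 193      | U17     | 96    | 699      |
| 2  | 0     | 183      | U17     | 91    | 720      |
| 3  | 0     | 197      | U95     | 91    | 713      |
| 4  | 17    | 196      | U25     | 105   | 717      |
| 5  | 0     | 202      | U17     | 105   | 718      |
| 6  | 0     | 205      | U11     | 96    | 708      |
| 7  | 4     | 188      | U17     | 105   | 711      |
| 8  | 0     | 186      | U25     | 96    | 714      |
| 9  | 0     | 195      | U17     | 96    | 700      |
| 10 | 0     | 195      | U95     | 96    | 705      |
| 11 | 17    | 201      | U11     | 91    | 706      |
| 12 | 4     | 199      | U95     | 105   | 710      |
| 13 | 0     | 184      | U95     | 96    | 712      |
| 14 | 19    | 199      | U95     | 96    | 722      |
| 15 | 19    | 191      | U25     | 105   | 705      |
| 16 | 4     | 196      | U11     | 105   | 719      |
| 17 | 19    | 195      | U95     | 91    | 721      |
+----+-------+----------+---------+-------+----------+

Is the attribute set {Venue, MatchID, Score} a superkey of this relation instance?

No

Rows 10 and 13 have the same {Venue, MatchID, Score} value (Venue=0, MatchID=U95, Score=96) but are distinct tuples, so {Venue, MatchID, Score} does not determine every attribute — not a superkey.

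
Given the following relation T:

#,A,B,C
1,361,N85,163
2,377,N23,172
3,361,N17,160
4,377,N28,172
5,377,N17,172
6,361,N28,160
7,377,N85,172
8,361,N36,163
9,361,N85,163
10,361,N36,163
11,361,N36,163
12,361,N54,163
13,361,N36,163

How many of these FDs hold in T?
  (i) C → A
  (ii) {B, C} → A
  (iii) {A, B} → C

3

(i) C → A: every LHS value maps to a single RHS value — holds.
(ii) {B, C} → A: every LHS value maps to a single RHS value — holds.
(iii) {A, B} → C: every LHS value maps to a single RHS value — holds.
3 of the 3 dependencies hold.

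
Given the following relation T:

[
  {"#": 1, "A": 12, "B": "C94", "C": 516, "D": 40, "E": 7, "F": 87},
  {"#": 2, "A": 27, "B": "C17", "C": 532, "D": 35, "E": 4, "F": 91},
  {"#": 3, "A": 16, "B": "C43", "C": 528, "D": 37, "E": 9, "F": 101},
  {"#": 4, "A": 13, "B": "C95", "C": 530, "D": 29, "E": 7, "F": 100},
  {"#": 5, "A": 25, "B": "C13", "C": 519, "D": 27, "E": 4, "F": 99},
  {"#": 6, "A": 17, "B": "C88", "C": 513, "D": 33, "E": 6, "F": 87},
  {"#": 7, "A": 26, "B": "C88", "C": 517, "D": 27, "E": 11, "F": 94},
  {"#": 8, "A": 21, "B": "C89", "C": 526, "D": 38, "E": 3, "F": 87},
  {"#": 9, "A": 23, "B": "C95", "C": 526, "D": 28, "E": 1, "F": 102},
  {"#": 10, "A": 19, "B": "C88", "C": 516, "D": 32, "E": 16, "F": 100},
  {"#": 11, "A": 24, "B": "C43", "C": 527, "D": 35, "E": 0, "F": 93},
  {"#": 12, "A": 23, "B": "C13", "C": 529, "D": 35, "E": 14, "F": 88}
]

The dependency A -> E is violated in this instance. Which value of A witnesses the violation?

23

A=12: row 1 → E = 7 ✓
A=27: row 2 → E = 4 ✓
A=16: row 3 → E = 9 ✓
A=13: row 4 → E = 7 ✓
A=25: row 5 → E = 4 ✓
A=17: row 6 → E = 6 ✓
A=26: row 7 → E = 11 ✓
A=21: row 8 → E = 3 ✓
A=23: rows 9, 12 → E takes values {1, 14} — violation
A=19: row 10 → E = 16 ✓
A=24: row 11 → E = 0 ✓
The only A value with inconsistent E is A=23.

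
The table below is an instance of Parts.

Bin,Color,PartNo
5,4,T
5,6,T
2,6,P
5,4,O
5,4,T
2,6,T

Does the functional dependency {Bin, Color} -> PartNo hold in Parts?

No

(Bin=5, Color=4): 3 rows → PartNo takes values {T, O} — violation
(Bin=5, Color=6): 1 row → PartNo = T ✓
(Bin=2, Color=6): 2 rows → PartNo takes values {P, T} — violation
Two rows agree on {Bin, Color} but differ on PartNo, so {Bin, Color} -> PartNo does not hold.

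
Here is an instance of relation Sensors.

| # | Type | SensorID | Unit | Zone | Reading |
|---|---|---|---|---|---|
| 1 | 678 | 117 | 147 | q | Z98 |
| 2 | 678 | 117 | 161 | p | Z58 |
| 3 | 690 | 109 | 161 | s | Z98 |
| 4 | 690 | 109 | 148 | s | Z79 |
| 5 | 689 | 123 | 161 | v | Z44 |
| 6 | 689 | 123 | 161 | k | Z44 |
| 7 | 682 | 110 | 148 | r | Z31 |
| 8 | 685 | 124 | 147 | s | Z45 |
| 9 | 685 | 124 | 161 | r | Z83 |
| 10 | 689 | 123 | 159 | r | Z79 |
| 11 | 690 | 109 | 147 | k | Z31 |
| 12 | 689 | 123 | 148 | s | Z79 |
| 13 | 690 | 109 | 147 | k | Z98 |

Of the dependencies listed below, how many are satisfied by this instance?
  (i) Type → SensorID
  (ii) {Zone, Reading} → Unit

(i) Type → SensorID: every LHS value maps to a single RHS value — holds.
(ii) {Zone, Reading} → Unit: every LHS value maps to a single RHS value — holds.
2 of the 2 dependencies hold.

2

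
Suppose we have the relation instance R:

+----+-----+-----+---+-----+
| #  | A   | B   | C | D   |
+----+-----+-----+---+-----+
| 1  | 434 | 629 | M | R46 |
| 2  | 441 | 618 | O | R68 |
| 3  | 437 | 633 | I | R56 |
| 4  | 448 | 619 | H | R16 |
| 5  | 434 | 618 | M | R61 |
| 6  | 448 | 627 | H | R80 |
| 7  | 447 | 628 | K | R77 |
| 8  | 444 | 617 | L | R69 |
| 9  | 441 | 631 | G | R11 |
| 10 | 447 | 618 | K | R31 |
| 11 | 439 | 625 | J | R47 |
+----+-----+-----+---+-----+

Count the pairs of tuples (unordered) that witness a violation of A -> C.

1

A=434: all 2 rows agree on C — 0 pairs.
A=441: violating pairs (2,9) — 1 pair.
A=448: all 2 rows agree on C — 0 pairs.
A=447: all 2 rows agree on C — 0 pairs.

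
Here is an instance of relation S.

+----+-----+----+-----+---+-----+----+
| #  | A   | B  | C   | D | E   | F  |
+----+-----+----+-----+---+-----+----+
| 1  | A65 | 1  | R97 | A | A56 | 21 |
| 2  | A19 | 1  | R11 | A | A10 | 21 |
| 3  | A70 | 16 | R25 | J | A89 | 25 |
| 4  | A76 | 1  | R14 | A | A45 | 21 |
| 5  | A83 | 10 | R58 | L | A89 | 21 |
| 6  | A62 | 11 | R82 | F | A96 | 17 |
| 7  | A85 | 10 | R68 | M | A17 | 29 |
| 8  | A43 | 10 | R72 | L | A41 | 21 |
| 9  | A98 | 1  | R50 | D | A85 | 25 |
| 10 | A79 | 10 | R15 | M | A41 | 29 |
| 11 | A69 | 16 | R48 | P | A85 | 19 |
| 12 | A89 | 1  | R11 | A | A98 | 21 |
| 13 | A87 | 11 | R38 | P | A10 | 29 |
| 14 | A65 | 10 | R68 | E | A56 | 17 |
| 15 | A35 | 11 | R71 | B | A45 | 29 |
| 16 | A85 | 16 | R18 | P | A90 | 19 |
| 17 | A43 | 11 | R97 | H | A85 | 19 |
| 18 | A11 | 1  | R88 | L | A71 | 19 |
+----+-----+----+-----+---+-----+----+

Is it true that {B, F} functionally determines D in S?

(B=1, F=21): rows 1, 2, 4, 12 → D = A, A, A, A ✓
(B=16, F=25): row 3 → D = J ✓
(B=10, F=21): rows 5, 8 → D = L, L ✓
(B=11, F=17): row 6 → D = F ✓
(B=10, F=29): rows 7, 10 → D = M, M ✓
(B=1, F=25): row 9 → D = D ✓
(B=16, F=19): rows 11, 16 → D = P, P ✓
(B=11, F=29): rows 13, 15 → D takes values {P, B} — violation
(B=10, F=17): row 14 → D = E ✓
(B=11, F=19): row 17 → D = H ✓
(B=1, F=19): row 18 → D = L ✓
Two rows agree on {B, F} but differ on D, so {B, F} → D does not hold.

No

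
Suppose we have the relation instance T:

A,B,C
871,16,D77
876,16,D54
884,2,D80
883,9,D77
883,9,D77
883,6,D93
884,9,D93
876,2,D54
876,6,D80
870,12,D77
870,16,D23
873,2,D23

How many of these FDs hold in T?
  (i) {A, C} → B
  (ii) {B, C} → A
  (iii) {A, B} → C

(i) {A, C} → B: (A=876, C=D54): 2 rows → B takes values {16, 2} — violation — fails.
(ii) {B, C} → A: every LHS value maps to a single RHS value — holds.
(iii) {A, B} → C: every LHS value maps to a single RHS value — holds.
2 of the 3 dependencies hold.

2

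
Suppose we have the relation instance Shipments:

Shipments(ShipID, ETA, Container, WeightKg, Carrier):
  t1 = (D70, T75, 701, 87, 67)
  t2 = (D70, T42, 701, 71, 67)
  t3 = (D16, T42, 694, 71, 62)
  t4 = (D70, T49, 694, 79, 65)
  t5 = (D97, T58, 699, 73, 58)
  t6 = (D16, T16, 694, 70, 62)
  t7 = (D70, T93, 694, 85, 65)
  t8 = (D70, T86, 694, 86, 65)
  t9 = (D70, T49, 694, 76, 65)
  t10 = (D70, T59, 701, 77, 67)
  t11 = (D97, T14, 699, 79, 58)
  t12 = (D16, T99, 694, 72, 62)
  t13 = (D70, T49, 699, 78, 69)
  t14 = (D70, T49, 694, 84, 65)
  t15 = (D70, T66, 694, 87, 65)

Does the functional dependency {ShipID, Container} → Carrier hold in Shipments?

(ShipID=D70, Container=701): rows 1, 2, 10 → Carrier = 67, 67, 67 ✓
(ShipID=D16, Container=694): rows 3, 6, 12 → Carrier = 62, 62, 62 ✓
(ShipID=D70, Container=694): rows 4, 7, 8, 9, 14, 15 → Carrier = 65, 65, 65, 65, 65, 65 ✓
(ShipID=D97, Container=699): rows 5, 11 → Carrier = 58, 58 ✓
(ShipID=D70, Container=699): row 13 → Carrier = 69 ✓
Every {ShipID, Container} value is associated with a single Carrier value, so {ShipID, Container} → Carrier holds.

Yes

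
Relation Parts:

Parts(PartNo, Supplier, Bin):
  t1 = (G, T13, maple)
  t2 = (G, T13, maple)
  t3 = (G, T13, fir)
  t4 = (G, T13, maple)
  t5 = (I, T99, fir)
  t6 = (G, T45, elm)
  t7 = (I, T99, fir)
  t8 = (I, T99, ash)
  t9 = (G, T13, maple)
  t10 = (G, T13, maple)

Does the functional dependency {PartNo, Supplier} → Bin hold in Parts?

(PartNo=G, Supplier=T13): rows 1, 2, 3, 4, 9, 10 → Bin takes values {maple, fir} — violation
(PartNo=I, Supplier=T99): rows 5, 7, 8 → Bin takes values {fir, ash} — violation
(PartNo=G, Supplier=T45): row 6 → Bin = elm ✓
Two rows agree on {PartNo, Supplier} but differ on Bin, so {PartNo, Supplier} → Bin does not hold.

No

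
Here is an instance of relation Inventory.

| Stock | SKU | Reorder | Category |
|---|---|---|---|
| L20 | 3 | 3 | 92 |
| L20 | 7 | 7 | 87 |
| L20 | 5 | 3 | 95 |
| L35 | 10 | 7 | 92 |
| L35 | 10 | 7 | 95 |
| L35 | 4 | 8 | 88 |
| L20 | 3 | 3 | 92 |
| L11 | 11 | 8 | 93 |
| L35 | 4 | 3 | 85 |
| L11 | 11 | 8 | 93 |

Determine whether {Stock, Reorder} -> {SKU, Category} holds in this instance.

No

(Stock=L20, Reorder=3): 3 rows → {SKU,Category} takes values {(3, 92), (5, 95)} — violation
(Stock=L20, Reorder=7): 1 row → {SKU,Category} = (7, 87) ✓
(Stock=L35, Reorder=7): 2 rows → {SKU,Category} takes values {(10, 92), (10, 95)} — violation
(Stock=L35, Reorder=8): 1 row → {SKU,Category} = (4, 88) ✓
(Stock=L11, Reorder=8): 2 rows → {SKU,Category} = (11, 93), (11, 93) ✓
(Stock=L35, Reorder=3): 1 row → {SKU,Category} = (4, 85) ✓
Two rows agree on {Stock, Reorder} but differ on {SKU, Category}, so {Stock, Reorder} -> {SKU, Category} does not hold.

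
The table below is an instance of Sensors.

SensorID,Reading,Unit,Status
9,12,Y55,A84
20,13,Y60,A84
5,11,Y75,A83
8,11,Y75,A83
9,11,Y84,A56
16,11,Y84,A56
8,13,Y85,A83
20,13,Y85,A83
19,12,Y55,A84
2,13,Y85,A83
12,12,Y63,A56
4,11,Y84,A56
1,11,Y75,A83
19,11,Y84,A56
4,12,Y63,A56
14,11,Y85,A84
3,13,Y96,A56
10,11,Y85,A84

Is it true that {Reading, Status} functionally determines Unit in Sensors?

(Reading=12, Status=A84): 2 rows → Unit = Y55, Y55 ✓
(Reading=13, Status=A84): 1 row → Unit = Y60 ✓
(Reading=11, Status=A83): 3 rows → Unit = Y75, Y75, Y75 ✓
(Reading=11, Status=A56): 4 rows → Unit = Y84, Y84, Y84, Y84 ✓
(Reading=13, Status=A83): 3 rows → Unit = Y85, Y85, Y85 ✓
(Reading=12, Status=A56): 2 rows → Unit = Y63, Y63 ✓
(Reading=11, Status=A84): 2 rows → Unit = Y85, Y85 ✓
(Reading=13, Status=A56): 1 row → Unit = Y96 ✓
Every {Reading, Status} value is associated with a single Unit value, so {Reading, Status} → Unit holds.

Yes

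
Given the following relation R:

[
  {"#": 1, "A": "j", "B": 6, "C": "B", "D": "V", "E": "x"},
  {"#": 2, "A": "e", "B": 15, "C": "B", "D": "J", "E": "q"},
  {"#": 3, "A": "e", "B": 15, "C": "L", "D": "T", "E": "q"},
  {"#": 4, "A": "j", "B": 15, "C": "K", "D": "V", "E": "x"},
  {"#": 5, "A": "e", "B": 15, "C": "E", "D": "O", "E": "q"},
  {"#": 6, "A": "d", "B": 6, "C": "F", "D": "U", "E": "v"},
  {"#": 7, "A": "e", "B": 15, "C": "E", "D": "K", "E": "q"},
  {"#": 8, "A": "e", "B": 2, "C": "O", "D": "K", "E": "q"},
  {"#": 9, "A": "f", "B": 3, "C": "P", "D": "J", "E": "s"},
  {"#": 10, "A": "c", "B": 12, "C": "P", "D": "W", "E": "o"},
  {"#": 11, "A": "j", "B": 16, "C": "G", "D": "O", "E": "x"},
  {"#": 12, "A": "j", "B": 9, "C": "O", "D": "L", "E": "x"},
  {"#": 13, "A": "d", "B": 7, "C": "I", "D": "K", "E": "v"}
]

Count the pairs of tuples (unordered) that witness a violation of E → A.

0

E=x: all 4 rows agree on A — 0 pairs.
E=q: all 5 rows agree on A — 0 pairs.
E=v: all 2 rows agree on A — 0 pairs.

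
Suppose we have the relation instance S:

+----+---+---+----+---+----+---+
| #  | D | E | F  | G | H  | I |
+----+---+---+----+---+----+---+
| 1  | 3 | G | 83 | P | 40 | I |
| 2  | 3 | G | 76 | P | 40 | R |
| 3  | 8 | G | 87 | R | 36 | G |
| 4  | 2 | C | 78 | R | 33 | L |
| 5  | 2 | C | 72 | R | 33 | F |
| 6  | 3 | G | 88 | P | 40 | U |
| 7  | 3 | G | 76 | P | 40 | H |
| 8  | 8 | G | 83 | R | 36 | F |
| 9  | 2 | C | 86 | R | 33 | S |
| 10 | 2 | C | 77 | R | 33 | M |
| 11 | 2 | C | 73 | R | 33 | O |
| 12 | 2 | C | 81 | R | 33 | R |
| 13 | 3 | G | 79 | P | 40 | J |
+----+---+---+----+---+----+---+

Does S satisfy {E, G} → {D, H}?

(E=G, G=P): rows 1, 2, 6, 7, 13 → {D,H} = (3, 40), (3, 40), (3, 40), (3, 40), (3, 40) ✓
(E=G, G=R): rows 3, 8 → {D,H} = (8, 36), (8, 36) ✓
(E=C, G=R): rows 4, 5, 9, 10, 11, 12 → {D,H} = (2, 33), (2, 33), (2, 33), (2, 33), (2, 33), (2, 33) ✓
Every {E, G} value is associated with a single {D, H} value, so {E, G} → {D, H} holds.

Yes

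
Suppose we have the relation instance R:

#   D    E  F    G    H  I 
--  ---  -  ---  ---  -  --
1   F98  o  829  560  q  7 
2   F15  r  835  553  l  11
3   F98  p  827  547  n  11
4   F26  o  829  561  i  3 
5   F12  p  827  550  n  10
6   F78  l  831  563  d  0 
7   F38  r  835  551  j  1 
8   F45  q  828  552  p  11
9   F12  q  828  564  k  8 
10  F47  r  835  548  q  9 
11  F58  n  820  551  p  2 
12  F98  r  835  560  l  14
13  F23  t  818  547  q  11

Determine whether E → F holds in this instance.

E=o: rows 1, 4 → F = 829, 829 ✓
E=r: rows 2, 7, 10, 12 → F = 835, 835, 835, 835 ✓
E=p: rows 3, 5 → F = 827, 827 ✓
E=l: row 6 → F = 831 ✓
E=q: rows 8, 9 → F = 828, 828 ✓
E=n: row 11 → F = 820 ✓
E=t: row 13 → F = 818 ✓
Every E value is associated with a single F value, so E → F holds.

Yes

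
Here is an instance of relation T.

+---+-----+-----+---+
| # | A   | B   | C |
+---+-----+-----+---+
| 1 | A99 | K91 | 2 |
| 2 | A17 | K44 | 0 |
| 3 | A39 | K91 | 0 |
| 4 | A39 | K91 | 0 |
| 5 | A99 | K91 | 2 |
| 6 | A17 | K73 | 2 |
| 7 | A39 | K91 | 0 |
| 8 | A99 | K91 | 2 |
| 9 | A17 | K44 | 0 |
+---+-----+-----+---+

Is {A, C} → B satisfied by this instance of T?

(A=A99, C=2): rows 1, 5, 8 → B = K91, K91, K91 ✓
(A=A17, C=0): rows 2, 9 → B = K44, K44 ✓
(A=A39, C=0): rows 3, 4, 7 → B = K91, K91, K91 ✓
(A=A17, C=2): row 6 → B = K73 ✓
Every {A, C} value is associated with a single B value, so {A, C} → B holds.

Yes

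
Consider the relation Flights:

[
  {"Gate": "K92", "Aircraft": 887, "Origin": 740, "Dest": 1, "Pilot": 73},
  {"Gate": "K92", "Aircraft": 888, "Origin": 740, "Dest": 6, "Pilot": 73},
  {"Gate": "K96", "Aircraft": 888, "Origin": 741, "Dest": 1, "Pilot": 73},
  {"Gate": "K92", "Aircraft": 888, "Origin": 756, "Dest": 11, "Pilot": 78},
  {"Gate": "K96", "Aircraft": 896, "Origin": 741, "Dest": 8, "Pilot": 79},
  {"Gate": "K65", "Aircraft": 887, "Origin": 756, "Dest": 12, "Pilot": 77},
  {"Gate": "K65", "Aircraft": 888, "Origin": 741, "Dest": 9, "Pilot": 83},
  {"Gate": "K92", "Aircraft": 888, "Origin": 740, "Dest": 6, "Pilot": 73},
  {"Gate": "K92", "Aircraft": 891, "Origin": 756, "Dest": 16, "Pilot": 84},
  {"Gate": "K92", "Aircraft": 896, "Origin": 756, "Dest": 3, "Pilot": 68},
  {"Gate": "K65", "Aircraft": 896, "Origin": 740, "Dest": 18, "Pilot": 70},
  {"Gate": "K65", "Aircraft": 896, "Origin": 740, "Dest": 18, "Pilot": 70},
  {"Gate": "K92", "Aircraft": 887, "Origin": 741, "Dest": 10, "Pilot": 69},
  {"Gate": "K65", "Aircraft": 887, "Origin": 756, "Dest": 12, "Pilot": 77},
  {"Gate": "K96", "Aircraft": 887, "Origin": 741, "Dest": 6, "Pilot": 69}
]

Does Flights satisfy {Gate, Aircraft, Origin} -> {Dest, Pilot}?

(Gate=K92, Aircraft=887, Origin=740): 1 row → {Dest,Pilot} = (1, 73) ✓
(Gate=K92, Aircraft=888, Origin=740): 2 rows → {Dest,Pilot} = (6, 73), (6, 73) ✓
(Gate=K96, Aircraft=888, Origin=741): 1 row → {Dest,Pilot} = (1, 73) ✓
(Gate=K92, Aircraft=888, Origin=756): 1 row → {Dest,Pilot} = (11, 78) ✓
(Gate=K96, Aircraft=896, Origin=741): 1 row → {Dest,Pilot} = (8, 79) ✓
(Gate=K65, Aircraft=887, Origin=756): 2 rows → {Dest,Pilot} = (12, 77), (12, 77) ✓
(Gate=K65, Aircraft=888, Origin=741): 1 row → {Dest,Pilot} = (9, 83) ✓
(Gate=K92, Aircraft=891, Origin=756): 1 row → {Dest,Pilot} = (16, 84) ✓
(Gate=K92, Aircraft=896, Origin=756): 1 row → {Dest,Pilot} = (3, 68) ✓
(Gate=K65, Aircraft=896, Origin=740): 2 rows → {Dest,Pilot} = (18, 70), (18, 70) ✓
(Gate=K92, Aircraft=887, Origin=741): 1 row → {Dest,Pilot} = (10, 69) ✓
(Gate=K96, Aircraft=887, Origin=741): 1 row → {Dest,Pilot} = (6, 69) ✓
Every {Gate, Aircraft, Origin} value is associated with a single {Dest, Pilot} value, so {Gate, Aircraft, Origin} -> {Dest, Pilot} holds.

Yes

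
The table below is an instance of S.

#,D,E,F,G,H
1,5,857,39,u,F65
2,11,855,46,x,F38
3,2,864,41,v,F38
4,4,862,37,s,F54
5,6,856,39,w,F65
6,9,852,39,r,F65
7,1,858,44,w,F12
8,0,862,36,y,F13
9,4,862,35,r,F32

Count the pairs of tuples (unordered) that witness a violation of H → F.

1

H=F65: all 3 rows agree on F — 0 pairs.
H=F38: violating pairs (2,3) — 1 pair.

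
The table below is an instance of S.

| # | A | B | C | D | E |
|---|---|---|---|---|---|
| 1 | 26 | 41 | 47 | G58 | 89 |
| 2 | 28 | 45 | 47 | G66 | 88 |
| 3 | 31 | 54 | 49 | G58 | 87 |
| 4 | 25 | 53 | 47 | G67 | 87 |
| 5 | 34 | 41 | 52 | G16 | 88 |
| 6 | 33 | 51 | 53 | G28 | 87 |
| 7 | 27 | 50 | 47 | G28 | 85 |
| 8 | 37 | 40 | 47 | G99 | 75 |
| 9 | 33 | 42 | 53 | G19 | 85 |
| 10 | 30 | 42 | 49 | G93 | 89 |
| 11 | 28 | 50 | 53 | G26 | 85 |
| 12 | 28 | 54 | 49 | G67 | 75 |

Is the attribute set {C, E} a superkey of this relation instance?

No

Rows 9 and 11 have the same {C, E} value (C=53, E=85) but are distinct tuples, so {C, E} does not determine every attribute — not a superkey.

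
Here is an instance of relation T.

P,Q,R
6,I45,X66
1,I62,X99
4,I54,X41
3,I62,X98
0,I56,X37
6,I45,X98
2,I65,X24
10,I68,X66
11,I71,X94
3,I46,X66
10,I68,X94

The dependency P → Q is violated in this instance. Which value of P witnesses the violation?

P=6: 2 rows → Q = I45, I45 ✓
P=1: 1 row → Q = I62 ✓
P=4: 1 row → Q = I54 ✓
P=3: 2 rows → Q takes values {I62, I46} — violation
P=0: 1 row → Q = I56 ✓
P=2: 1 row → Q = I65 ✓
P=10: 2 rows → Q = I68, I68 ✓
P=11: 1 row → Q = I71 ✓
The only P value with inconsistent Q is P=3.

3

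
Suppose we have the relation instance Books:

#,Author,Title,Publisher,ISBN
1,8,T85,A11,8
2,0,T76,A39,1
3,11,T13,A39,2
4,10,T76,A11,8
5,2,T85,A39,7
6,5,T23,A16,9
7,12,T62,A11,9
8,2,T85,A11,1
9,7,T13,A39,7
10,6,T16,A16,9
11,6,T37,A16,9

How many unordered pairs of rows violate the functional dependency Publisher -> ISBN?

10

Publisher=A11: violating pairs (1,7), (1,8), (4,7), (4,8), (7,8) — 5 pairs.
Publisher=A39: violating pairs (2,3), (2,5), (2,9), (3,5), (3,9) — 5 pairs.
Publisher=A16: all 3 rows agree on ISBN — 0 pairs.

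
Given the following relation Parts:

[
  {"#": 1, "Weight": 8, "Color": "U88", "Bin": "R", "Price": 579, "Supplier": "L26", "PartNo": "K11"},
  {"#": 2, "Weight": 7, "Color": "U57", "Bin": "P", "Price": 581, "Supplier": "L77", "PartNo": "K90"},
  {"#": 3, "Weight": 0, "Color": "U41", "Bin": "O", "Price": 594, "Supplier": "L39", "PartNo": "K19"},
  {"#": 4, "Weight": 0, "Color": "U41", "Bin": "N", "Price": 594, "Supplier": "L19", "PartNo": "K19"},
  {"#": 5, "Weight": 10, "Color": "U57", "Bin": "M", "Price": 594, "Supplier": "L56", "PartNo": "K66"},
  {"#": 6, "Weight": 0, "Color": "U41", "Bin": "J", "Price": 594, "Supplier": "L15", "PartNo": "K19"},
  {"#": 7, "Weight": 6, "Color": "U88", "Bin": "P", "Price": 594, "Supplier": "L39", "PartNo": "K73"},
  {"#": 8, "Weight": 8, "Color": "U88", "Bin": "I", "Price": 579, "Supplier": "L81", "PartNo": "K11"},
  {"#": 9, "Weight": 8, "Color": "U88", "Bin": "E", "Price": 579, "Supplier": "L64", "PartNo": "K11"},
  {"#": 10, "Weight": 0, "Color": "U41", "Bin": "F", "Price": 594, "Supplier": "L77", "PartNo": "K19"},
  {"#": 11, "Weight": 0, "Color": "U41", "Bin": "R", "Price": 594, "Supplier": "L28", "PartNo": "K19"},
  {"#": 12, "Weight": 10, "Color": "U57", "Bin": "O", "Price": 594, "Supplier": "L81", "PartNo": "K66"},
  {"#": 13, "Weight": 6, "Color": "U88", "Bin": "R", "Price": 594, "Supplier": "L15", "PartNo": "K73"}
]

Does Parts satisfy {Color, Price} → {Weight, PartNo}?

Yes

(Color=U88, Price=579): rows 1, 8, 9 → {Weight,PartNo} = (8, K11), (8, K11), (8, K11) ✓
(Color=U57, Price=581): row 2 → {Weight,PartNo} = (7, K90) ✓
(Color=U41, Price=594): rows 3, 4, 6, 10, 11 → {Weight,PartNo} = (0, K19), (0, K19), (0, K19), (0, K19), (0, K19) ✓
(Color=U57, Price=594): rows 5, 12 → {Weight,PartNo} = (10, K66), (10, K66) ✓
(Color=U88, Price=594): rows 7, 13 → {Weight,PartNo} = (6, K73), (6, K73) ✓
Every {Color, Price} value is associated with a single {Weight, PartNo} value, so {Color, Price} → {Weight, PartNo} holds.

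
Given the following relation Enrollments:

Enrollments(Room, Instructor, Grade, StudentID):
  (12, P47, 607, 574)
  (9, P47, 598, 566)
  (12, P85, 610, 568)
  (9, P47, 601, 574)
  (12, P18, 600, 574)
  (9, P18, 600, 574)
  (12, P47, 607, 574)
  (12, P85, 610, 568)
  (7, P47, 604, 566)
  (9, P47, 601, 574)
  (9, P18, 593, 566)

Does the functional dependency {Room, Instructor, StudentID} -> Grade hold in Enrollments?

(Room=12, Instructor=P47, StudentID=574): 2 rows → Grade = 607, 607 ✓
(Room=9, Instructor=P47, StudentID=566): 1 row → Grade = 598 ✓
(Room=12, Instructor=P85, StudentID=568): 2 rows → Grade = 610, 610 ✓
(Room=9, Instructor=P47, StudentID=574): 2 rows → Grade = 601, 601 ✓
(Room=12, Instructor=P18, StudentID=574): 1 row → Grade = 600 ✓
(Room=9, Instructor=P18, StudentID=574): 1 row → Grade = 600 ✓
(Room=7, Instructor=P47, StudentID=566): 1 row → Grade = 604 ✓
(Room=9, Instructor=P18, StudentID=566): 1 row → Grade = 593 ✓
Every {Room, Instructor, StudentID} value is associated with a single Grade value, so {Room, Instructor, StudentID} -> Grade holds.

Yes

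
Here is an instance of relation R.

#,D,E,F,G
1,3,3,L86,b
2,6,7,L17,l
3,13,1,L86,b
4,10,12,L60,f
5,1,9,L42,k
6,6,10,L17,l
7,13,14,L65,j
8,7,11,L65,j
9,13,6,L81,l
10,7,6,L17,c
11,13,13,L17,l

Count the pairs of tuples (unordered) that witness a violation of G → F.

G=b: all 2 rows agree on F — 0 pairs.
G=l: violating pairs (2,9), (6,9), (9,11) — 3 pairs.
G=j: all 2 rows agree on F — 0 pairs.

3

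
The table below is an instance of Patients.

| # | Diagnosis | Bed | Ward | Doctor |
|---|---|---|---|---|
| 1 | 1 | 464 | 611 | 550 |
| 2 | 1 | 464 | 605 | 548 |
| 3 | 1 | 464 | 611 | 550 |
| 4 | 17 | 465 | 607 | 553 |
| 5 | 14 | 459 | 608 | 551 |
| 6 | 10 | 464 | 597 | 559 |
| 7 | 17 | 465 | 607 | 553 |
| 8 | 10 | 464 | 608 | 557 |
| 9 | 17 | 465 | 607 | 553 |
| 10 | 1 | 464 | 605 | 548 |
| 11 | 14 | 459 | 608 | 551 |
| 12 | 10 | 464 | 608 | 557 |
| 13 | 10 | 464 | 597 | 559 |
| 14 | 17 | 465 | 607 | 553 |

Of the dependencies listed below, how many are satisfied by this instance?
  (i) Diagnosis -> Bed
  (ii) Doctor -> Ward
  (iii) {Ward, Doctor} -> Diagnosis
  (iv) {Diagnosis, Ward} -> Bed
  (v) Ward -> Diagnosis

4

(i) Diagnosis -> Bed: every LHS value maps to a single RHS value — holds.
(ii) Doctor -> Ward: every LHS value maps to a single RHS value — holds.
(iii) {Ward, Doctor} -> Diagnosis: every LHS value maps to a single RHS value — holds.
(iv) {Diagnosis, Ward} -> Bed: every LHS value maps to a single RHS value — holds.
(v) Ward -> Diagnosis: Ward=608: rows 5, 8, 11, 12 → Diagnosis takes values {14, 10} — violation — fails.
4 of the 5 dependencies hold.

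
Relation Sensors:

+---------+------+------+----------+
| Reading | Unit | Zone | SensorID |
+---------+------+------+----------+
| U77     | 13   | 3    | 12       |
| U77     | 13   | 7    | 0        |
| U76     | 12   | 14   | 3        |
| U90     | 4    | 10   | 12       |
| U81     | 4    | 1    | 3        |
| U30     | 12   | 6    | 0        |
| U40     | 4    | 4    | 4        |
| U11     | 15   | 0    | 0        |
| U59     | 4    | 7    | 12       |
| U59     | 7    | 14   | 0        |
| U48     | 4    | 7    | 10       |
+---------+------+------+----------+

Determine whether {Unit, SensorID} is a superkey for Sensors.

Two distinct rows share (Unit=4, SensorID=12), so {Unit, SensorID} does not determine every attribute — not a superkey.

No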